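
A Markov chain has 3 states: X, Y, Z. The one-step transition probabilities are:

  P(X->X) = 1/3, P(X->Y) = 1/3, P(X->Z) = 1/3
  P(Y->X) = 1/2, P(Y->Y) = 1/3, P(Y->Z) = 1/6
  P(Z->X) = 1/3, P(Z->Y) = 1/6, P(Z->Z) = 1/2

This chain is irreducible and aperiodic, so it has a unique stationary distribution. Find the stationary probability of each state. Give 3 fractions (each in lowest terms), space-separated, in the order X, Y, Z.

Answer: 11/29 8/29 10/29

Derivation:
The stationary distribution satisfies pi = pi * P, i.e.:
  pi_X = 1/3*pi_X + 1/2*pi_Y + 1/3*pi_Z
  pi_Y = 1/3*pi_X + 1/3*pi_Y + 1/6*pi_Z
  pi_Z = 1/3*pi_X + 1/6*pi_Y + 1/2*pi_Z
with normalization: pi_X + pi_Y + pi_Z = 1.

Using the first 2 balance equations plus normalization, the linear system A*pi = b is:
  [-2/3, 1/2, 1/3] . pi = 0
  [1/3, -2/3, 1/6] . pi = 0
  [1, 1, 1] . pi = 1

Solving yields:
  pi_X = 11/29
  pi_Y = 8/29
  pi_Z = 10/29

Verification (pi * P):
  11/29*1/3 + 8/29*1/2 + 10/29*1/3 = 11/29 = pi_X  (ok)
  11/29*1/3 + 8/29*1/3 + 10/29*1/6 = 8/29 = pi_Y  (ok)
  11/29*1/3 + 8/29*1/6 + 10/29*1/2 = 10/29 = pi_Z  (ok)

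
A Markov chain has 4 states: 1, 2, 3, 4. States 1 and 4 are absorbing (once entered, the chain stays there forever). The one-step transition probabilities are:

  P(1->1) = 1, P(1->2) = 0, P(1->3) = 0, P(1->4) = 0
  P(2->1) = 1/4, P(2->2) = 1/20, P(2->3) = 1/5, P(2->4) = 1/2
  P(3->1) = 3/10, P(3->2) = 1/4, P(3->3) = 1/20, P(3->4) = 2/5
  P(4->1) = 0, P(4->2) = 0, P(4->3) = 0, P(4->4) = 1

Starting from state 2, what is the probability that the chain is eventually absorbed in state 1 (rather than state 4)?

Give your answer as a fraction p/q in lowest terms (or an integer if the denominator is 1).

Answer: 119/341

Derivation:
Let a_i = P(absorbed in 1 | start in state i).
Boundary conditions: a_1 = 1, a_4 = 0.
For each transient state i, a_i = sum_j P(i->j) * a_j:
  a_2 = 1/4*a_1 + 1/20*a_2 + 1/5*a_3 + 1/2*a_4
  a_3 = 3/10*a_1 + 1/4*a_2 + 1/20*a_3 + 2/5*a_4

Substituting a_1 = 1 and a_4 = 0, rearrange to (I - Q) a = r where r[i] = P(i -> 1):
  [19/20, -1/5] . (a_2, a_3) = 1/4
  [-1/4, 19/20] . (a_2, a_3) = 3/10

Solving yields:
  a_2 = 119/341
  a_3 = 139/341

Starting state is 2, so the absorption probability is a_2 = 119/341.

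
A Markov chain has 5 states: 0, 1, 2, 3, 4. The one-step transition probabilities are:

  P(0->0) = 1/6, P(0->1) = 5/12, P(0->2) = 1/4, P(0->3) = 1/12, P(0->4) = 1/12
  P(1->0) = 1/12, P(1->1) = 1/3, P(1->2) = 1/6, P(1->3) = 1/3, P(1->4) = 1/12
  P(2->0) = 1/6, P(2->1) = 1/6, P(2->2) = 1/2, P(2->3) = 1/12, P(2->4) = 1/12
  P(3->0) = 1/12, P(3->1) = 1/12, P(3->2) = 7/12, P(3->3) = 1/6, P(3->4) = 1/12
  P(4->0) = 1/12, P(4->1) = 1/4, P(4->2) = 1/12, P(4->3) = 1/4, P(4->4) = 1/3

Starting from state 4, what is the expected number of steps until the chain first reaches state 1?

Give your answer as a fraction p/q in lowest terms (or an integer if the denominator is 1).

Answer: 1119/242

Derivation:
Let h_i = expected steps to first reach 1 from state i.
Boundary: h_1 = 0.
First-step equations for the other states:
  h_0 = 1 + 1/6*h_0 + 5/12*h_1 + 1/4*h_2 + 1/12*h_3 + 1/12*h_4
  h_2 = 1 + 1/6*h_0 + 1/6*h_1 + 1/2*h_2 + 1/12*h_3 + 1/12*h_4
  h_3 = 1 + 1/12*h_0 + 1/12*h_1 + 7/12*h_2 + 1/6*h_3 + 1/12*h_4
  h_4 = 1 + 1/12*h_0 + 1/4*h_1 + 1/12*h_2 + 1/4*h_3 + 1/3*h_4

Substituting h_1 = 0 and rearranging gives the linear system (I - Q) h = 1:
  [5/6, -1/4, -1/12, -1/12] . (h_0, h_2, h_3, h_4) = 1
  [-1/6, 1/2, -1/12, -1/12] . (h_0, h_2, h_3, h_4) = 1
  [-1/12, -7/12, 5/6, -1/12] . (h_0, h_2, h_3, h_4) = 1
  [-1/12, -1/12, -1/4, 2/3] . (h_0, h_2, h_3, h_4) = 1

Solving yields:
  h_0 = 81/22
  h_2 = 54/11
  h_3 = 1323/242
  h_4 = 1119/242

Starting state is 4, so the expected hitting time is h_4 = 1119/242.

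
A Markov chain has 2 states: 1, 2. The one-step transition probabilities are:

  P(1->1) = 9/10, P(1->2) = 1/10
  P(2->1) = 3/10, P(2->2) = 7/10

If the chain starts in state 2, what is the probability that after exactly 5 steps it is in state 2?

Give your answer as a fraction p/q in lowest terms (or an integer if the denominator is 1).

Computing P^5 by repeated multiplication:
P^1 =
  1: [9/10, 1/10]
  2: [3/10, 7/10]
P^2 =
  1: [21/25, 4/25]
  2: [12/25, 13/25]
P^3 =
  1: [201/250, 49/250]
  2: [147/250, 103/250]
P^4 =
  1: [489/625, 136/625]
  2: [408/625, 217/625]
P^5 =
  1: [4809/6250, 1441/6250]
  2: [4323/6250, 1927/6250]

(P^5)[2 -> 2] = 1927/6250

Answer: 1927/6250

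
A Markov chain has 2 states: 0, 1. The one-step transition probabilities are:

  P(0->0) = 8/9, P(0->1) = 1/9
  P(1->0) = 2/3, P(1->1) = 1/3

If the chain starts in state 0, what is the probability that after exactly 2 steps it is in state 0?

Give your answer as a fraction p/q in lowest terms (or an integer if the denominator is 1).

Computing P^2 by repeated multiplication:
P^1 =
  0: [8/9, 1/9]
  1: [2/3, 1/3]
P^2 =
  0: [70/81, 11/81]
  1: [22/27, 5/27]

(P^2)[0 -> 0] = 70/81

Answer: 70/81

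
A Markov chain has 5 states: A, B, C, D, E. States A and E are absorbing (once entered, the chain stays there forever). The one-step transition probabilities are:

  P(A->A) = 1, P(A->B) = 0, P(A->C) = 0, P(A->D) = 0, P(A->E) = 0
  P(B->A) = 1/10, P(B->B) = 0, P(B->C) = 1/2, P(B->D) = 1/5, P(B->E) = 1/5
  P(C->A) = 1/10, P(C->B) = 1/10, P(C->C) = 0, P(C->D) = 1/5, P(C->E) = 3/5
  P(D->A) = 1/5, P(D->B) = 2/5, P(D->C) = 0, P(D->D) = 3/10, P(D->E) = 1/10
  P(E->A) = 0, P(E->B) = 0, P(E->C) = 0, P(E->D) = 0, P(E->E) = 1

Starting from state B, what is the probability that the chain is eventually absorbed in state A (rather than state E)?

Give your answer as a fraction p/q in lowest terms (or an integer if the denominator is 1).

Let a_i = P(absorbed in A | start in state i).
Boundary conditions: a_A = 1, a_E = 0.
For each transient state i, a_i = sum_j P(i->j) * a_j:
  a_B = 1/10*a_A + 0*a_B + 1/2*a_C + 1/5*a_D + 1/5*a_E
  a_C = 1/10*a_A + 1/10*a_B + 0*a_C + 1/5*a_D + 3/5*a_E
  a_D = 1/5*a_A + 2/5*a_B + 0*a_C + 3/10*a_D + 1/10*a_E

Substituting a_A = 1 and a_E = 0, rearrange to (I - Q) a = r where r[i] = P(i -> A):
  [1, -1/2, -1/5] . (a_B, a_C, a_D) = 1/10
  [-1/10, 1, -1/5] . (a_B, a_C, a_D) = 1/10
  [-2/5, 0, 7/10] . (a_B, a_C, a_D) = 1/5

Solving yields:
  a_B = 33/109
  a_C = 121/545
  a_D = 50/109

Starting state is B, so the absorption probability is a_B = 33/109.

Answer: 33/109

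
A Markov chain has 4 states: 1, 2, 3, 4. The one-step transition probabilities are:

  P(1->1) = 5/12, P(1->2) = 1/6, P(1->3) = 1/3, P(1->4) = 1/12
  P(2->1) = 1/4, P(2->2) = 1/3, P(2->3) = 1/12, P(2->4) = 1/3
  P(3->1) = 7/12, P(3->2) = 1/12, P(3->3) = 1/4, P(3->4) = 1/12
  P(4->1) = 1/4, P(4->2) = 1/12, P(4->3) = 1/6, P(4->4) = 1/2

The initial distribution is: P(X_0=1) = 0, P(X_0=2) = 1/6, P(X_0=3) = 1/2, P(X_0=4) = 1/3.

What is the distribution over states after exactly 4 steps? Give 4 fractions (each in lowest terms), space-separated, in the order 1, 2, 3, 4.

Propagating the distribution step by step (d_{t+1} = d_t * P):
d_0 = (1=0, 2=1/6, 3=1/2, 4=1/3)
  d_1[1] = 0*5/12 + 1/6*1/4 + 1/2*7/12 + 1/3*1/4 = 5/12
  d_1[2] = 0*1/6 + 1/6*1/3 + 1/2*1/12 + 1/3*1/12 = 1/8
  d_1[3] = 0*1/3 + 1/6*1/12 + 1/2*1/4 + 1/3*1/6 = 7/36
  d_1[4] = 0*1/12 + 1/6*1/3 + 1/2*1/12 + 1/3*1/2 = 19/72
d_1 = (1=5/12, 2=1/8, 3=7/36, 4=19/72)
  d_2[1] = 5/12*5/12 + 1/8*1/4 + 7/36*7/12 + 19/72*1/4 = 83/216
  d_2[2] = 5/12*1/6 + 1/8*1/3 + 7/36*1/12 + 19/72*1/12 = 43/288
  d_2[3] = 5/12*1/3 + 1/8*1/12 + 7/36*1/4 + 19/72*1/6 = 209/864
  d_2[4] = 5/12*1/12 + 1/8*1/3 + 7/36*1/12 + 19/72*1/2 = 97/432
d_2 = (1=83/216, 2=43/288, 3=209/864, 4=97/432)
  d_3[1] = 83/216*5/12 + 43/288*1/4 + 209/864*7/12 + 97/432*1/4 = 341/864
  d_3[2] = 83/216*1/6 + 43/288*1/3 + 209/864*1/12 + 97/432*1/12 = 1583/10368
  d_3[3] = 83/216*1/3 + 43/288*1/12 + 209/864*1/4 + 97/432*1/6 = 103/432
  d_3[4] = 83/216*1/12 + 43/288*1/3 + 209/864*1/12 + 97/432*1/2 = 2221/10368
d_3 = (1=341/864, 2=1583/10368, 3=103/432, 4=2221/10368)
  d_4[1] = 341/864*5/12 + 1583/10368*1/4 + 103/432*7/12 + 2221/10368*1/4 = 683/1728
  d_4[2] = 341/864*1/6 + 1583/10368*1/3 + 103/432*1/12 + 2221/10368*1/12 = 6403/41472
  d_4[3] = 341/864*1/3 + 1583/10368*1/12 + 103/432*1/4 + 2221/10368*1/6 = 29809/124416
  d_4[4] = 341/864*1/12 + 1583/10368*1/3 + 103/432*1/12 + 2221/10368*1/2 = 13111/62208
d_4 = (1=683/1728, 2=6403/41472, 3=29809/124416, 4=13111/62208)

Answer: 683/1728 6403/41472 29809/124416 13111/62208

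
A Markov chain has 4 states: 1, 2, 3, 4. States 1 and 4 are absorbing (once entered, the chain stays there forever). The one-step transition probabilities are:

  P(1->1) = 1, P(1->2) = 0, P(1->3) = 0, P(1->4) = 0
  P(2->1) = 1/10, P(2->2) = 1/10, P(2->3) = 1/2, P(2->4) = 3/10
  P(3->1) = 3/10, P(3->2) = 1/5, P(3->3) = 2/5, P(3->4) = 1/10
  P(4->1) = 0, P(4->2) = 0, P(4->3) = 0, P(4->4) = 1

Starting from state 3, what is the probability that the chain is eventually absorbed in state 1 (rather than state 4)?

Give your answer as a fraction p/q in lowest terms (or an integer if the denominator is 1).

Answer: 29/44

Derivation:
Let a_i = P(absorbed in 1 | start in state i).
Boundary conditions: a_1 = 1, a_4 = 0.
For each transient state i, a_i = sum_j P(i->j) * a_j:
  a_2 = 1/10*a_1 + 1/10*a_2 + 1/2*a_3 + 3/10*a_4
  a_3 = 3/10*a_1 + 1/5*a_2 + 2/5*a_3 + 1/10*a_4

Substituting a_1 = 1 and a_4 = 0, rearrange to (I - Q) a = r where r[i] = P(i -> 1):
  [9/10, -1/2] . (a_2, a_3) = 1/10
  [-1/5, 3/5] . (a_2, a_3) = 3/10

Solving yields:
  a_2 = 21/44
  a_3 = 29/44

Starting state is 3, so the absorption probability is a_3 = 29/44.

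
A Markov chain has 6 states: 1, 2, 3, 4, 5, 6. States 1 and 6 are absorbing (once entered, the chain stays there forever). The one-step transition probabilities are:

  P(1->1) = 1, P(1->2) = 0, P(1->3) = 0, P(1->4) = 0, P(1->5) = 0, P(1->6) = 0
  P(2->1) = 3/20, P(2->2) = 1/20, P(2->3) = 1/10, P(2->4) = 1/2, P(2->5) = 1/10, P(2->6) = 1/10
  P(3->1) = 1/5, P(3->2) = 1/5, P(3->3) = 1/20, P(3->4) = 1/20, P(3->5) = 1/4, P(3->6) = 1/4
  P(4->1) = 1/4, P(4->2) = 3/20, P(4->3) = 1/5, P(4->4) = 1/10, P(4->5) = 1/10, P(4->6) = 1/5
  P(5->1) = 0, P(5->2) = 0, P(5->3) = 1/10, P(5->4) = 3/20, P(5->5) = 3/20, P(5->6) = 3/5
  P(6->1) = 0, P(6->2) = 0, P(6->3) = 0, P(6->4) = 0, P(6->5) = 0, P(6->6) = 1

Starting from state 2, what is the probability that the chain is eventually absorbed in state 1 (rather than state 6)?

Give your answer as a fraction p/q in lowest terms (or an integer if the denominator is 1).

Let a_i = P(absorbed in 1 | start in state i).
Boundary conditions: a_1 = 1, a_6 = 0.
For each transient state i, a_i = sum_j P(i->j) * a_j:
  a_2 = 3/20*a_1 + 1/20*a_2 + 1/10*a_3 + 1/2*a_4 + 1/10*a_5 + 1/10*a_6
  a_3 = 1/5*a_1 + 1/5*a_2 + 1/20*a_3 + 1/20*a_4 + 1/4*a_5 + 1/4*a_6
  a_4 = 1/4*a_1 + 3/20*a_2 + 1/5*a_3 + 1/10*a_4 + 1/10*a_5 + 1/5*a_6
  a_5 = 0*a_1 + 0*a_2 + 1/10*a_3 + 3/20*a_4 + 3/20*a_5 + 3/5*a_6

Substituting a_1 = 1 and a_6 = 0, rearrange to (I - Q) a = r where r[i] = P(i -> 1):
  [19/20, -1/10, -1/2, -1/10] . (a_2, a_3, a_4, a_5) = 3/20
  [-1/5, 19/20, -1/20, -1/4] . (a_2, a_3, a_4, a_5) = 1/5
  [-3/20, -1/5, 9/10, -1/10] . (a_2, a_3, a_4, a_5) = 1/4
  [0, -1/10, -3/20, 17/20] . (a_2, a_3, a_4, a_5) = 0

Solving yields:
  a_2 = 457/1033
  a_3 = 1112/3099
  a_4 = 1378/3099
  a_5 = 374/3099

Starting state is 2, so the absorption probability is a_2 = 457/1033.

Answer: 457/1033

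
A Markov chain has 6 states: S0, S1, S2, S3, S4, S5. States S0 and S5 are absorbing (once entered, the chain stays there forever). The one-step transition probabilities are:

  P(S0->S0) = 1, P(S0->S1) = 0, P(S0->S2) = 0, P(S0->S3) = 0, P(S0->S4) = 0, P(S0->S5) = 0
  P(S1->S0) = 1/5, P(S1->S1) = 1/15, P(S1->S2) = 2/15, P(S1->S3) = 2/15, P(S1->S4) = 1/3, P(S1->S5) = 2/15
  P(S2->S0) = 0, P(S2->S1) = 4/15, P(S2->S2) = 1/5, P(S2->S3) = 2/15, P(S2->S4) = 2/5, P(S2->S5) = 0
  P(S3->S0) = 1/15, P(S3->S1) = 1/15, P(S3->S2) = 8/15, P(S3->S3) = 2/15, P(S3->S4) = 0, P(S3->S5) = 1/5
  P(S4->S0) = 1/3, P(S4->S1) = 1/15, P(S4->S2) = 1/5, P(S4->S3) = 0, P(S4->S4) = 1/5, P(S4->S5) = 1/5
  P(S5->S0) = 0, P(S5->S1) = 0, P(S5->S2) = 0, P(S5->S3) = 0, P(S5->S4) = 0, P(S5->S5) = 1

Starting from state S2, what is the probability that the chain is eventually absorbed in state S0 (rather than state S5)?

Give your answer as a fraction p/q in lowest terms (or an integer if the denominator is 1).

Let a_i = P(absorbed in S0 | start in state i).
Boundary conditions: a_S0 = 1, a_S5 = 0.
For each transient state i, a_i = sum_j P(i->j) * a_j:
  a_S1 = 1/5*a_S0 + 1/15*a_S1 + 2/15*a_S2 + 2/15*a_S3 + 1/3*a_S4 + 2/15*a_S5
  a_S2 = 0*a_S0 + 4/15*a_S1 + 1/5*a_S2 + 2/15*a_S3 + 2/5*a_S4 + 0*a_S5
  a_S3 = 1/15*a_S0 + 1/15*a_S1 + 8/15*a_S2 + 2/15*a_S3 + 0*a_S4 + 1/5*a_S5
  a_S4 = 1/3*a_S0 + 1/15*a_S1 + 1/5*a_S2 + 0*a_S3 + 1/5*a_S4 + 1/5*a_S5

Substituting a_S0 = 1 and a_S5 = 0, rearrange to (I - Q) a = r where r[i] = P(i -> S0):
  [14/15, -2/15, -2/15, -1/3] . (a_S1, a_S2, a_S3, a_S4) = 1/5
  [-4/15, 4/5, -2/15, -2/5] . (a_S1, a_S2, a_S3, a_S4) = 0
  [-1/15, -8/15, 13/15, 0] . (a_S1, a_S2, a_S3, a_S4) = 1/15
  [-1/15, -1/5, 0, 4/5] . (a_S1, a_S2, a_S3, a_S4) = 1/3

Solving yields:
  a_S1 = 4714/8083
  a_S2 = 4681/8083
  a_S3 = 3865/8083
  a_S4 = 4931/8083

Starting state is S2, so the absorption probability is a_S2 = 4681/8083.

Answer: 4681/8083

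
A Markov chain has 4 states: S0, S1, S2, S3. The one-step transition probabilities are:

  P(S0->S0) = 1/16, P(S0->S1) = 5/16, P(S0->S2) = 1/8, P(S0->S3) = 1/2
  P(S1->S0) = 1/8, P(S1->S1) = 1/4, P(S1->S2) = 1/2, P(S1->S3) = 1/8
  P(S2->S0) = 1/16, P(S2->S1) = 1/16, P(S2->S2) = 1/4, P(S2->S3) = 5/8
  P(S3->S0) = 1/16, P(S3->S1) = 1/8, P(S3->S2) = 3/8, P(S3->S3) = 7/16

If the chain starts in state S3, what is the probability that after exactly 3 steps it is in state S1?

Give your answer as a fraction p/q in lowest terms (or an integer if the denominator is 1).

Computing P^3 by repeated multiplication:
P^1 =
  S0: [1/16, 5/16, 1/8, 1/2]
  S1: [1/8, 1/4, 1/2, 1/8]
  S2: [1/16, 1/16, 1/4, 5/8]
  S3: [1/16, 1/8, 3/8, 7/16]
P^2 =
  S0: [21/256, 43/256, 49/128, 47/128]
  S1: [5/64, 19/128, 5/16, 59/128]
  S2: [17/256, 33/256, 43/128, 15/32]
  S3: [9/128, 33/256, 21/64, 121/256]
P^3 =
  S0: [299/4096, 563/4096, 671/2048, 473/1024]
  S1: [147/2048, 71/512, 343/1024, 931/2048]
  S2: [289/4096, 543/4096, 681/2048, 951/2048]
  S3: [289/4096, 137/1024, 681/2048, 1897/4096]

(P^3)[S3 -> S1] = 137/1024

Answer: 137/1024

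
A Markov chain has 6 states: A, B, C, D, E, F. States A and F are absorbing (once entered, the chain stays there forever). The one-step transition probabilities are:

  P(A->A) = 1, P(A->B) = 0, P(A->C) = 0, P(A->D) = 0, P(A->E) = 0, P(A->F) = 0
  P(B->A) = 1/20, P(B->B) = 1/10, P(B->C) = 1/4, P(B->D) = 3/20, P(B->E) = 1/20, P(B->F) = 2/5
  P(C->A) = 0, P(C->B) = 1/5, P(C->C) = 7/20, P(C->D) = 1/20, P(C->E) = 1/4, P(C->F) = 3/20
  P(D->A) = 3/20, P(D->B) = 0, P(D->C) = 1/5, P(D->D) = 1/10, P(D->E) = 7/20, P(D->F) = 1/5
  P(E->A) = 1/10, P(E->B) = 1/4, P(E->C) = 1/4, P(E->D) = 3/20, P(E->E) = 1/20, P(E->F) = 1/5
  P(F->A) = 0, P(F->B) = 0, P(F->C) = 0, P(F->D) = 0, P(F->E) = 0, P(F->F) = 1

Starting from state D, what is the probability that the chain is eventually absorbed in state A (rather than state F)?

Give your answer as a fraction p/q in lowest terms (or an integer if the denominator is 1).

Let a_i = P(absorbed in A | start in state i).
Boundary conditions: a_A = 1, a_F = 0.
For each transient state i, a_i = sum_j P(i->j) * a_j:
  a_B = 1/20*a_A + 1/10*a_B + 1/4*a_C + 3/20*a_D + 1/20*a_E + 2/5*a_F
  a_C = 0*a_A + 1/5*a_B + 7/20*a_C + 1/20*a_D + 1/4*a_E + 3/20*a_F
  a_D = 3/20*a_A + 0*a_B + 1/5*a_C + 1/10*a_D + 7/20*a_E + 1/5*a_F
  a_E = 1/10*a_A + 1/4*a_B + 1/4*a_C + 3/20*a_D + 1/20*a_E + 1/5*a_F

Substituting a_A = 1 and a_F = 0, rearrange to (I - Q) a = r where r[i] = P(i -> A):
  [9/10, -1/4, -3/20, -1/20] . (a_B, a_C, a_D, a_E) = 1/20
  [-1/5, 13/20, -1/20, -1/4] . (a_B, a_C, a_D, a_E) = 0
  [0, -1/5, 9/10, -7/20] . (a_B, a_C, a_D, a_E) = 3/20
  [-1/4, -1/4, -3/20, 19/20] . (a_B, a_C, a_D, a_E) = 1/10

Solving yields:
  a_B = 1036/6317
  a_C = 8339/50536
  a_D = 14965/50536
  a_E = 6029/25268

Starting state is D, so the absorption probability is a_D = 14965/50536.

Answer: 14965/50536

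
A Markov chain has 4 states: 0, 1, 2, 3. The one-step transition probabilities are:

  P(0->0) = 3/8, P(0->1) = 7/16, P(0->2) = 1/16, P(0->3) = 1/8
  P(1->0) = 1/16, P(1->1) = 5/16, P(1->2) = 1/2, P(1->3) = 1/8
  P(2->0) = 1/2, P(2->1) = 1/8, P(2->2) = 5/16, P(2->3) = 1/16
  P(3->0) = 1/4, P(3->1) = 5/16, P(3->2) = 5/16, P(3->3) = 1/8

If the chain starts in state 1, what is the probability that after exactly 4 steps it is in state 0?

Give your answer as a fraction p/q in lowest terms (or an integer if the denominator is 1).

Answer: 20113/65536

Derivation:
Computing P^4 by repeated multiplication:
P^1 =
  0: [3/8, 7/16, 1/16, 1/8]
  1: [1/16, 5/16, 1/2, 1/8]
  2: [1/2, 1/8, 5/16, 1/16]
  3: [1/4, 5/16, 5/16, 1/8]
P^2 =
  0: [59/256, 89/256, 77/256, 31/256]
  1: [83/256, 29/128, 91/256, 3/32]
  2: [47/128, 81/256, 27/128, 27/256]
  3: [77/256, 73/256, 79/256, 27/256]
P^3 =
  0: [1183/4096, 1167/4096, 1311/4096, 435/4096]
  1: [345/1024, 1173/4096, 561/2048, 421/4096]
  2: [1185/4096, 653/2048, 1147/4096, 229/2048]
  3: [1275/4096, 1197/4096, 1191/4096, 433/4096]
P^4 =
  0: [20493/65536, 18913/65536, 19249/65536, 6881/65536]
  1: [20113/65536, 9937/32768, 18479/65536, 3535/32768]
  2: [607/2048, 19409/65536, 9829/32768, 7045/65536]
  3: [20107/65536, 19457/65536, 18971/65536, 7001/65536]

(P^4)[1 -> 0] = 20113/65536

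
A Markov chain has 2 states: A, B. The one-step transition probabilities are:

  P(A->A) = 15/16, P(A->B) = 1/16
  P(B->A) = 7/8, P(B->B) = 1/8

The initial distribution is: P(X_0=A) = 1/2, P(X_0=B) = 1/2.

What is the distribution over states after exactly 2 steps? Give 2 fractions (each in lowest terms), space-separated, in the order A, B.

Answer: 477/512 35/512

Derivation:
Propagating the distribution step by step (d_{t+1} = d_t * P):
d_0 = (A=1/2, B=1/2)
  d_1[A] = 1/2*15/16 + 1/2*7/8 = 29/32
  d_1[B] = 1/2*1/16 + 1/2*1/8 = 3/32
d_1 = (A=29/32, B=3/32)
  d_2[A] = 29/32*15/16 + 3/32*7/8 = 477/512
  d_2[B] = 29/32*1/16 + 3/32*1/8 = 35/512
d_2 = (A=477/512, B=35/512)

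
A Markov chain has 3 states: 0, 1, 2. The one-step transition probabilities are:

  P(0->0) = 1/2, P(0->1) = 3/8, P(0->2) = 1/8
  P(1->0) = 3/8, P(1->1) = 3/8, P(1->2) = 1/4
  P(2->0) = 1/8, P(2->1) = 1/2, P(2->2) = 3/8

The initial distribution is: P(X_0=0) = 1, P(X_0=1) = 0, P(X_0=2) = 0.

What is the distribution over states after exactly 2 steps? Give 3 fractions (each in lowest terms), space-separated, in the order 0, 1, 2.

Answer: 13/32 25/64 13/64

Derivation:
Propagating the distribution step by step (d_{t+1} = d_t * P):
d_0 = (0=1, 1=0, 2=0)
  d_1[0] = 1*1/2 + 0*3/8 + 0*1/8 = 1/2
  d_1[1] = 1*3/8 + 0*3/8 + 0*1/2 = 3/8
  d_1[2] = 1*1/8 + 0*1/4 + 0*3/8 = 1/8
d_1 = (0=1/2, 1=3/8, 2=1/8)
  d_2[0] = 1/2*1/2 + 3/8*3/8 + 1/8*1/8 = 13/32
  d_2[1] = 1/2*3/8 + 3/8*3/8 + 1/8*1/2 = 25/64
  d_2[2] = 1/2*1/8 + 3/8*1/4 + 1/8*3/8 = 13/64
d_2 = (0=13/32, 1=25/64, 2=13/64)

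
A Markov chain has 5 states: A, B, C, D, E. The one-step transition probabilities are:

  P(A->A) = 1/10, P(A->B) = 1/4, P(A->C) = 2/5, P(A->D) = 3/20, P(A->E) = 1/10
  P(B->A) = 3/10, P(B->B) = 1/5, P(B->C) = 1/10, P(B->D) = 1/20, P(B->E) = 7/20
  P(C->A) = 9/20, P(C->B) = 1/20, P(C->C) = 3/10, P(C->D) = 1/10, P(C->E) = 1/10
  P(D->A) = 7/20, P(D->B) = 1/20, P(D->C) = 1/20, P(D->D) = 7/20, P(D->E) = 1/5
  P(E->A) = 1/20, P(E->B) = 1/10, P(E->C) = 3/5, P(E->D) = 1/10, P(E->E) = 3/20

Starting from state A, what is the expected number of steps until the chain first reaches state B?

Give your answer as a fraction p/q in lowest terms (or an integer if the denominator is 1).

Let h_i = expected steps to first reach B from state i.
Boundary: h_B = 0.
First-step equations for the other states:
  h_A = 1 + 1/10*h_A + 1/4*h_B + 2/5*h_C + 3/20*h_D + 1/10*h_E
  h_C = 1 + 9/20*h_A + 1/20*h_B + 3/10*h_C + 1/10*h_D + 1/10*h_E
  h_D = 1 + 7/20*h_A + 1/20*h_B + 1/20*h_C + 7/20*h_D + 1/5*h_E
  h_E = 1 + 1/20*h_A + 1/10*h_B + 3/5*h_C + 1/10*h_D + 3/20*h_E

Substituting h_B = 0 and rearranging gives the linear system (I - Q) h = 1:
  [9/10, -2/5, -3/20, -1/10] . (h_A, h_C, h_D, h_E) = 1
  [-9/20, 7/10, -1/10, -1/10] . (h_A, h_C, h_D, h_E) = 1
  [-7/20, -1/20, 13/20, -1/5] . (h_A, h_C, h_D, h_E) = 1
  [-1/20, -3/5, -1/10, 17/20] . (h_A, h_C, h_D, h_E) = 1

Solving yields:
  h_A = 132140/17557
  h_C = 154980/17557
  h_D = 158220/17557
  h_E = 156440/17557

Starting state is A, so the expected hitting time is h_A = 132140/17557.

Answer: 132140/17557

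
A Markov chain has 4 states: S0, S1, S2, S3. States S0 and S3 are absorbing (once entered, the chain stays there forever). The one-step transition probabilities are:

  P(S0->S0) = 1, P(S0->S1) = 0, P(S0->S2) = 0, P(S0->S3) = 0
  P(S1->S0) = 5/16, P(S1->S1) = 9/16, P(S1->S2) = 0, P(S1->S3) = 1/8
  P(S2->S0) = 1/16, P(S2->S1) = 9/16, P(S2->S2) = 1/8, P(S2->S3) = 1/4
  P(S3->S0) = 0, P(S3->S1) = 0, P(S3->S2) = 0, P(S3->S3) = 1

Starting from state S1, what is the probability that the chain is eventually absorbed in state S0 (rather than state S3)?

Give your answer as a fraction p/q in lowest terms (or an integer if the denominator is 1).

Answer: 5/7

Derivation:
Let a_i = P(absorbed in S0 | start in state i).
Boundary conditions: a_S0 = 1, a_S3 = 0.
For each transient state i, a_i = sum_j P(i->j) * a_j:
  a_S1 = 5/16*a_S0 + 9/16*a_S1 + 0*a_S2 + 1/8*a_S3
  a_S2 = 1/16*a_S0 + 9/16*a_S1 + 1/8*a_S2 + 1/4*a_S3

Substituting a_S0 = 1 and a_S3 = 0, rearrange to (I - Q) a = r where r[i] = P(i -> S0):
  [7/16, 0] . (a_S1, a_S2) = 5/16
  [-9/16, 7/8] . (a_S1, a_S2) = 1/16

Solving yields:
  a_S1 = 5/7
  a_S2 = 26/49

Starting state is S1, so the absorption probability is a_S1 = 5/7.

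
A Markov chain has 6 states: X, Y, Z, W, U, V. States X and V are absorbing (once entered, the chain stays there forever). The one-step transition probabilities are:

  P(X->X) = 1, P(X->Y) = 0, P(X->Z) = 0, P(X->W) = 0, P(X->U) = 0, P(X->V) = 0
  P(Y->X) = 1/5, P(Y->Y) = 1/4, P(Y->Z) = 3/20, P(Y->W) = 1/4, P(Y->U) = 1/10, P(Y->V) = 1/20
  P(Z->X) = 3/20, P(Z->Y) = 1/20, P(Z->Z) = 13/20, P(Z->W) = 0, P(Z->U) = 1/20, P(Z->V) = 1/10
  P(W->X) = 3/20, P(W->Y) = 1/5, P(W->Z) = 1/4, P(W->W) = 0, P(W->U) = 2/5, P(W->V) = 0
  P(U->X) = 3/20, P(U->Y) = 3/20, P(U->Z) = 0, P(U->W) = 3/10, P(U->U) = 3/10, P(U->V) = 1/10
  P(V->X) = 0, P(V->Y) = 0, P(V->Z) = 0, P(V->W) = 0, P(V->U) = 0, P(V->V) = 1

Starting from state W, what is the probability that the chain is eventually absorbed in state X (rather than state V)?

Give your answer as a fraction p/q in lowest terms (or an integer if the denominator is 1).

Let a_i = P(absorbed in X | start in state i).
Boundary conditions: a_X = 1, a_V = 0.
For each transient state i, a_i = sum_j P(i->j) * a_j:
  a_Y = 1/5*a_X + 1/4*a_Y + 3/20*a_Z + 1/4*a_W + 1/10*a_U + 1/20*a_V
  a_Z = 3/20*a_X + 1/20*a_Y + 13/20*a_Z + 0*a_W + 1/20*a_U + 1/10*a_V
  a_W = 3/20*a_X + 1/5*a_Y + 1/4*a_Z + 0*a_W + 2/5*a_U + 0*a_V
  a_U = 3/20*a_X + 3/20*a_Y + 0*a_Z + 3/10*a_W + 3/10*a_U + 1/10*a_V

Substituting a_X = 1 and a_V = 0, rearrange to (I - Q) a = r where r[i] = P(i -> X):
  [3/4, -3/20, -1/4, -1/10] . (a_Y, a_Z, a_W, a_U) = 1/5
  [-1/20, 7/20, 0, -1/20] . (a_Y, a_Z, a_W, a_U) = 3/20
  [-1/5, -1/4, 1, -2/5] . (a_Y, a_Z, a_W, a_U) = 3/20
  [-3/20, 0, -3/10, 7/10] . (a_Y, a_Z, a_W, a_U) = 3/20

Solving yields:
  a_Y = 1915/2643
  a_Z = 1663/2643
  a_W = 638/881
  a_U = 599/881

Starting state is W, so the absorption probability is a_W = 638/881.

Answer: 638/881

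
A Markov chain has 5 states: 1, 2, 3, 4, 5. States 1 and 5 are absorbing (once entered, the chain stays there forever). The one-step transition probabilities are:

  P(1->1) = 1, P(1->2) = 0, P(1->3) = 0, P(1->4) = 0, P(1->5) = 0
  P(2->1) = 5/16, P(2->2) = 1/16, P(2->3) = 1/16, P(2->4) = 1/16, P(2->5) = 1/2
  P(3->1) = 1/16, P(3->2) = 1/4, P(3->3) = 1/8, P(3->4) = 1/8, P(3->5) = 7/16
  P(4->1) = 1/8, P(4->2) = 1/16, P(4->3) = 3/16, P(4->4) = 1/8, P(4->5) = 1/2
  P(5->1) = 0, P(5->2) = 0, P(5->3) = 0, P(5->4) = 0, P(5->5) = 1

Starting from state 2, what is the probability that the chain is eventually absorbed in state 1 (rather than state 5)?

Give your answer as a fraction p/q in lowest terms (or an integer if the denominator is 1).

Answer: 333/922

Derivation:
Let a_i = P(absorbed in 1 | start in state i).
Boundary conditions: a_1 = 1, a_5 = 0.
For each transient state i, a_i = sum_j P(i->j) * a_j:
  a_2 = 5/16*a_1 + 1/16*a_2 + 1/16*a_3 + 1/16*a_4 + 1/2*a_5
  a_3 = 1/16*a_1 + 1/4*a_2 + 1/8*a_3 + 1/8*a_4 + 7/16*a_5
  a_4 = 1/8*a_1 + 1/16*a_2 + 3/16*a_3 + 1/8*a_4 + 1/2*a_5

Substituting a_1 = 1 and a_5 = 0, rearrange to (I - Q) a = r where r[i] = P(i -> 1):
  [15/16, -1/16, -1/16] . (a_2, a_3, a_4) = 5/16
  [-1/4, 7/8, -1/8] . (a_2, a_3, a_4) = 1/16
  [-1/16, -3/16, 7/8] . (a_2, a_3, a_4) = 1/8

Solving yields:
  a_2 = 333/922
  a_3 = 189/922
  a_4 = 98/461

Starting state is 2, so the absorption probability is a_2 = 333/922.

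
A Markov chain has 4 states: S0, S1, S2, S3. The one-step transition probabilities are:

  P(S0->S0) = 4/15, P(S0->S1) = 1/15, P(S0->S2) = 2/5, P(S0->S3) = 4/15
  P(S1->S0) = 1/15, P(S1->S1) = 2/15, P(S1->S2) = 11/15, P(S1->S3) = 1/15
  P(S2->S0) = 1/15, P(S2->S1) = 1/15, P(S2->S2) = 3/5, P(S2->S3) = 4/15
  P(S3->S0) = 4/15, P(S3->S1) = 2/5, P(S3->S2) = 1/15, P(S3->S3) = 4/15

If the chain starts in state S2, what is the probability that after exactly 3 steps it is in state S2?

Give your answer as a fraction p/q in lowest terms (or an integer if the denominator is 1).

Answer: 517/1125

Derivation:
Computing P^3 by repeated multiplication:
P^1 =
  S0: [4/15, 1/15, 2/5, 4/15]
  S1: [1/15, 2/15, 11/15, 1/15]
  S2: [1/15, 1/15, 3/5, 4/15]
  S3: [4/15, 2/5, 1/15, 4/15]
P^2 =
  S0: [13/75, 4/25, 31/75, 19/75]
  S1: [7/75, 22/225, 128/225, 6/25]
  S2: [2/15, 4/25, 34/75, 19/75]
  S3: [13/75, 41/225, 103/225, 14/75]
P^3 =
  S0: [19/125, 182/1125, 508/1125, 88/375]
  S1: [2/15, 517/3375, 1574/3375, 278/1125]
  S2: [18/125, 182/1125, 517/1125, 88/375]
  S3: [52/375, 476/3375, 1654/3375, 259/1125]

(P^3)[S2 -> S2] = 517/1125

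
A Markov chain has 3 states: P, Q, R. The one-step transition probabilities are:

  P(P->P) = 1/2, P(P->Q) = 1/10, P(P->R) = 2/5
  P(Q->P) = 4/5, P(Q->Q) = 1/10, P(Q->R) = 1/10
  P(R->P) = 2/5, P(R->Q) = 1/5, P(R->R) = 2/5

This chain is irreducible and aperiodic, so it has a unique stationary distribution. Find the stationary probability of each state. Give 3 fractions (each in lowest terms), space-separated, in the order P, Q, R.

Answer: 52/103 14/103 37/103

Derivation:
The stationary distribution satisfies pi = pi * P, i.e.:
  pi_P = 1/2*pi_P + 4/5*pi_Q + 2/5*pi_R
  pi_Q = 1/10*pi_P + 1/10*pi_Q + 1/5*pi_R
  pi_R = 2/5*pi_P + 1/10*pi_Q + 2/5*pi_R
with normalization: pi_P + pi_Q + pi_R = 1.

Using the first 2 balance equations plus normalization, the linear system A*pi = b is:
  [-1/2, 4/5, 2/5] . pi = 0
  [1/10, -9/10, 1/5] . pi = 0
  [1, 1, 1] . pi = 1

Solving yields:
  pi_P = 52/103
  pi_Q = 14/103
  pi_R = 37/103

Verification (pi * P):
  52/103*1/2 + 14/103*4/5 + 37/103*2/5 = 52/103 = pi_P  (ok)
  52/103*1/10 + 14/103*1/10 + 37/103*1/5 = 14/103 = pi_Q  (ok)
  52/103*2/5 + 14/103*1/10 + 37/103*2/5 = 37/103 = pi_R  (ok)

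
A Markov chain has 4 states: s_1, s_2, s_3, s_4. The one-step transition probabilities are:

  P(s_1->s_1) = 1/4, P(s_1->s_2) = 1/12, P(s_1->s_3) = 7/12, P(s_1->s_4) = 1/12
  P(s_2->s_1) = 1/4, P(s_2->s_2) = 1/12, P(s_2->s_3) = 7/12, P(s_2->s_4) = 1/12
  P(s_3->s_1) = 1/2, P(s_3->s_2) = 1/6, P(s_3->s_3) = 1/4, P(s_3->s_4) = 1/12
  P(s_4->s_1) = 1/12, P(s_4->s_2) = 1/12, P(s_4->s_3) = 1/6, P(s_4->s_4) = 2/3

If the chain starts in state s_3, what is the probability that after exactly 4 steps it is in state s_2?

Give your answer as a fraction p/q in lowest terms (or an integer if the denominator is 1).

Answer: 791/6912

Derivation:
Computing P^4 by repeated multiplication:
P^1 =
  s_1: [1/4, 1/12, 7/12, 1/12]
  s_2: [1/4, 1/12, 7/12, 1/12]
  s_3: [1/2, 1/6, 1/4, 1/12]
  s_4: [1/12, 1/12, 1/6, 2/3]
P^2 =
  s_1: [55/144, 19/144, 17/48, 19/144]
  s_2: [55/144, 19/144, 17/48, 19/144]
  s_3: [43/144, 5/48, 67/144, 19/144]
  s_4: [13/72, 7/72, 1/4, 17/36]
P^3 =
  s_1: [547/1728, 65/576, 709/1728, 277/1728]
  s_2: [547/1728, 65/576, 709/1728, 277/1728]
  s_3: [595/1728, 211/1728, 215/576, 277/1728]
  s_4: [101/432, 5/48, 131/432, 155/432]
P^4 =
  s_1: [6757/20736, 2437/20736, 875/2304, 3667/20736]
  s_2: [6757/20736, 2437/20736, 875/2304, 3667/20736]
  s_3: [6565/20736, 791/6912, 8131/20736, 3667/20736]
  s_4: [1379/5184, 563/5184, 575/1728, 1517/5184]

(P^4)[s_3 -> s_2] = 791/6912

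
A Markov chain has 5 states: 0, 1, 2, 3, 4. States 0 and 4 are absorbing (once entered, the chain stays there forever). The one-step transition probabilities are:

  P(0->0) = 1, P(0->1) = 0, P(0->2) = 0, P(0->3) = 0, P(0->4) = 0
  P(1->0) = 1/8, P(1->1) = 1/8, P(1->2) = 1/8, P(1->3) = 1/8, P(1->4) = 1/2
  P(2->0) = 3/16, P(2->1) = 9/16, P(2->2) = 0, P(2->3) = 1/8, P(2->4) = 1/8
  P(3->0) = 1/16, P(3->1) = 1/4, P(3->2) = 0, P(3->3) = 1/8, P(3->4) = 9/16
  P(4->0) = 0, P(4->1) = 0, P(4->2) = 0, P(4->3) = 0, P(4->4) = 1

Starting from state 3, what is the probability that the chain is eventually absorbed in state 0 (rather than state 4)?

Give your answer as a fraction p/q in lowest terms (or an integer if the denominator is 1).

Answer: 179/1370

Derivation:
Let a_i = P(absorbed in 0 | start in state i).
Boundary conditions: a_0 = 1, a_4 = 0.
For each transient state i, a_i = sum_j P(i->j) * a_j:
  a_1 = 1/8*a_0 + 1/8*a_1 + 1/8*a_2 + 1/8*a_3 + 1/2*a_4
  a_2 = 3/16*a_0 + 9/16*a_1 + 0*a_2 + 1/8*a_3 + 1/8*a_4
  a_3 = 1/16*a_0 + 1/4*a_1 + 0*a_2 + 1/8*a_3 + 9/16*a_4

Substituting a_0 = 1 and a_4 = 0, rearrange to (I - Q) a = r where r[i] = P(i -> 0):
  [7/8, -1/8, -1/8] . (a_1, a_2, a_3) = 1/8
  [-9/16, 1, -1/8] . (a_1, a_2, a_3) = 3/16
  [-1/4, 0, 7/8] . (a_1, a_2, a_3) = 1/16

Solving yields:
  a_1 = 142/685
  a_2 = 439/1370
  a_3 = 179/1370

Starting state is 3, so the absorption probability is a_3 = 179/1370.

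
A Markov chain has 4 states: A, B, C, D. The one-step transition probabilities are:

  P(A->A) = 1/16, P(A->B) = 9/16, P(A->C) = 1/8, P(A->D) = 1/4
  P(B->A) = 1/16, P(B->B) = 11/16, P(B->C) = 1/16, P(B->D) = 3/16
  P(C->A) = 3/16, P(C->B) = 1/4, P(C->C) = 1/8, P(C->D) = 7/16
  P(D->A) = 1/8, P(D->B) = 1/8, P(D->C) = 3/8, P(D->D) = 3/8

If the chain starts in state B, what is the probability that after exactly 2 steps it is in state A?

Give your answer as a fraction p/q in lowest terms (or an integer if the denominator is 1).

Computing P^2 by repeated multiplication:
P^1 =
  A: [1/16, 9/16, 1/8, 1/4]
  B: [1/16, 11/16, 1/16, 3/16]
  C: [3/16, 1/4, 1/8, 7/16]
  D: [1/8, 1/8, 3/8, 3/8]
P^2 =
  A: [3/32, 31/64, 39/256, 69/256]
  B: [21/256, 35/64, 33/256, 31/128]
  C: [27/256, 93/256, 7/32, 5/16]
  D: [17/128, 19/64, 27/128, 23/64]

(P^2)[B -> A] = 21/256

Answer: 21/256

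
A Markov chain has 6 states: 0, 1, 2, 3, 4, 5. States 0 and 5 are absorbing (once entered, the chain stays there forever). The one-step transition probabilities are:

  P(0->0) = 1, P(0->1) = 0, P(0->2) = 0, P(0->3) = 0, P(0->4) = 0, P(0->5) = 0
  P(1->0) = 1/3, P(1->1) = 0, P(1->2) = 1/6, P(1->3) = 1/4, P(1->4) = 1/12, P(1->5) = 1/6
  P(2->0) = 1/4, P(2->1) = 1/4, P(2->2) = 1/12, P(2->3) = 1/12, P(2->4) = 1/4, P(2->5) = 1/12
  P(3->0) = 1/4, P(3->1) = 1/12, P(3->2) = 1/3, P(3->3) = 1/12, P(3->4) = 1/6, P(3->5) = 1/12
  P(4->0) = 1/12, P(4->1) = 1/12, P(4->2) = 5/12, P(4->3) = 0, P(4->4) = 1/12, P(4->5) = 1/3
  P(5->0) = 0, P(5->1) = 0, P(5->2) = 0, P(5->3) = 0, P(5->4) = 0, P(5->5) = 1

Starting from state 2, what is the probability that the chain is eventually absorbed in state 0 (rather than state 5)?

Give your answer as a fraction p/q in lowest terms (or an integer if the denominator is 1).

Let a_i = P(absorbed in 0 | start in state i).
Boundary conditions: a_0 = 1, a_5 = 0.
For each transient state i, a_i = sum_j P(i->j) * a_j:
  a_1 = 1/3*a_0 + 0*a_1 + 1/6*a_2 + 1/4*a_3 + 1/12*a_4 + 1/6*a_5
  a_2 = 1/4*a_0 + 1/4*a_1 + 1/12*a_2 + 1/12*a_3 + 1/4*a_4 + 1/12*a_5
  a_3 = 1/4*a_0 + 1/12*a_1 + 1/3*a_2 + 1/12*a_3 + 1/6*a_4 + 1/12*a_5
  a_4 = 1/12*a_0 + 1/12*a_1 + 5/12*a_2 + 0*a_3 + 1/12*a_4 + 1/3*a_5

Substituting a_0 = 1 and a_5 = 0, rearrange to (I - Q) a = r where r[i] = P(i -> 0):
  [1, -1/6, -1/4, -1/12] . (a_1, a_2, a_3, a_4) = 1/3
  [-1/4, 11/12, -1/12, -1/4] . (a_1, a_2, a_3, a_4) = 1/4
  [-1/12, -1/3, 11/12, -1/6] . (a_1, a_2, a_3, a_4) = 1/4
  [-1/12, -5/12, 0, 11/12] . (a_1, a_2, a_3, a_4) = 1/12

Solving yields:
  a_1 = 7149/11333
  a_2 = 7022/11333
  a_3 = 7180/11333
  a_4 = 696/1619

Starting state is 2, so the absorption probability is a_2 = 7022/11333.

Answer: 7022/11333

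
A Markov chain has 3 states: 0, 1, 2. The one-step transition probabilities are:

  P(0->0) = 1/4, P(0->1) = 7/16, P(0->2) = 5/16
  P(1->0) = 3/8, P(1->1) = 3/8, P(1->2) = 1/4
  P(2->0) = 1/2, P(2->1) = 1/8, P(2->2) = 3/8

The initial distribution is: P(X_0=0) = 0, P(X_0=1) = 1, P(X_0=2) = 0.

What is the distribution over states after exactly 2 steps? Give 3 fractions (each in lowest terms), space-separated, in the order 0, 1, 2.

Answer: 23/64 43/128 39/128

Derivation:
Propagating the distribution step by step (d_{t+1} = d_t * P):
d_0 = (0=0, 1=1, 2=0)
  d_1[0] = 0*1/4 + 1*3/8 + 0*1/2 = 3/8
  d_1[1] = 0*7/16 + 1*3/8 + 0*1/8 = 3/8
  d_1[2] = 0*5/16 + 1*1/4 + 0*3/8 = 1/4
d_1 = (0=3/8, 1=3/8, 2=1/4)
  d_2[0] = 3/8*1/4 + 3/8*3/8 + 1/4*1/2 = 23/64
  d_2[1] = 3/8*7/16 + 3/8*3/8 + 1/4*1/8 = 43/128
  d_2[2] = 3/8*5/16 + 3/8*1/4 + 1/4*3/8 = 39/128
d_2 = (0=23/64, 1=43/128, 2=39/128)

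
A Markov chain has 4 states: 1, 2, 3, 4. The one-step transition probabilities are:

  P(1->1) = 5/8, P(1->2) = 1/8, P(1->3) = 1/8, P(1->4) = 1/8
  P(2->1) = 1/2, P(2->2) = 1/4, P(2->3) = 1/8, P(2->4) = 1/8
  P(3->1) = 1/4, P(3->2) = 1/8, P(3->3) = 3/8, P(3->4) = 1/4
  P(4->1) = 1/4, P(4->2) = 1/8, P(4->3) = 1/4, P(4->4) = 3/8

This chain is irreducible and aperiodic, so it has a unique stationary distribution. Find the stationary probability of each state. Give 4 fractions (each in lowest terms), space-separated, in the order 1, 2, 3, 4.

Answer: 16/35 1/7 1/5 1/5

Derivation:
The stationary distribution satisfies pi = pi * P, i.e.:
  pi_1 = 5/8*pi_1 + 1/2*pi_2 + 1/4*pi_3 + 1/4*pi_4
  pi_2 = 1/8*pi_1 + 1/4*pi_2 + 1/8*pi_3 + 1/8*pi_4
  pi_3 = 1/8*pi_1 + 1/8*pi_2 + 3/8*pi_3 + 1/4*pi_4
  pi_4 = 1/8*pi_1 + 1/8*pi_2 + 1/4*pi_3 + 3/8*pi_4
with normalization: pi_1 + pi_2 + pi_3 + pi_4 = 1.

Using the first 3 balance equations plus normalization, the linear system A*pi = b is:
  [-3/8, 1/2, 1/4, 1/4] . pi = 0
  [1/8, -3/4, 1/8, 1/8] . pi = 0
  [1/8, 1/8, -5/8, 1/4] . pi = 0
  [1, 1, 1, 1] . pi = 1

Solving yields:
  pi_1 = 16/35
  pi_2 = 1/7
  pi_3 = 1/5
  pi_4 = 1/5

Verification (pi * P):
  16/35*5/8 + 1/7*1/2 + 1/5*1/4 + 1/5*1/4 = 16/35 = pi_1  (ok)
  16/35*1/8 + 1/7*1/4 + 1/5*1/8 + 1/5*1/8 = 1/7 = pi_2  (ok)
  16/35*1/8 + 1/7*1/8 + 1/5*3/8 + 1/5*1/4 = 1/5 = pi_3  (ok)
  16/35*1/8 + 1/7*1/8 + 1/5*1/4 + 1/5*3/8 = 1/5 = pi_4  (ok)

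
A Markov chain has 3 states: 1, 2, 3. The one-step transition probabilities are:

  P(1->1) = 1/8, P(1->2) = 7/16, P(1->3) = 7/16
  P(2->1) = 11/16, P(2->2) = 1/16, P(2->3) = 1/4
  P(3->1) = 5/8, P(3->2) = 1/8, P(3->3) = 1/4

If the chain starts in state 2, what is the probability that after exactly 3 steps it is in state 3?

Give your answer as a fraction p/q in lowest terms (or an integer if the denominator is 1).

Answer: 1243/4096

Derivation:
Computing P^3 by repeated multiplication:
P^1 =
  1: [1/8, 7/16, 7/16]
  2: [11/16, 1/16, 1/4]
  3: [5/8, 1/8, 1/4]
P^2 =
  1: [151/256, 35/256, 35/128]
  2: [73/256, 43/128, 97/256]
  3: [41/128, 5/16, 47/128]
P^3 =
  1: [1387/4096, 77/256, 1477/4096]
  2: [1031/2048, 791/4096, 1243/4096]
  3: [31/64, 421/2048, 635/2048]

(P^3)[2 -> 3] = 1243/4096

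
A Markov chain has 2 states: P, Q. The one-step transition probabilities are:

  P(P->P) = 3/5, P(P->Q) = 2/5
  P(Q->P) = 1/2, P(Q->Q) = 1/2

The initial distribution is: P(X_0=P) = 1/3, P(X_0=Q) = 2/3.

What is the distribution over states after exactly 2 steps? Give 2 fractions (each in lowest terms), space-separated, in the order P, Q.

Answer: 83/150 67/150

Derivation:
Propagating the distribution step by step (d_{t+1} = d_t * P):
d_0 = (P=1/3, Q=2/3)
  d_1[P] = 1/3*3/5 + 2/3*1/2 = 8/15
  d_1[Q] = 1/3*2/5 + 2/3*1/2 = 7/15
d_1 = (P=8/15, Q=7/15)
  d_2[P] = 8/15*3/5 + 7/15*1/2 = 83/150
  d_2[Q] = 8/15*2/5 + 7/15*1/2 = 67/150
d_2 = (P=83/150, Q=67/150)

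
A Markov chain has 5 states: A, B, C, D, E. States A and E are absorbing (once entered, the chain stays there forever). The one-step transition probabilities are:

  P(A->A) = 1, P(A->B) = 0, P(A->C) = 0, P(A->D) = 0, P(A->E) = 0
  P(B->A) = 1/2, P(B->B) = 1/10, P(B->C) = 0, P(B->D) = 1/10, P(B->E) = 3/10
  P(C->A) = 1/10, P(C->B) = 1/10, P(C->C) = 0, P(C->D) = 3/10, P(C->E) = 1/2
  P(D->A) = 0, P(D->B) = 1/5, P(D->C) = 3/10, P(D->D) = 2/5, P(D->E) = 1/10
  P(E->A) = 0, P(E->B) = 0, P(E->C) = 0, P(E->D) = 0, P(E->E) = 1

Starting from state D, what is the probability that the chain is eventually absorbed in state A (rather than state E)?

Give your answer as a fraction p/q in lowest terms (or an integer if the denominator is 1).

Let a_i = P(absorbed in A | start in state i).
Boundary conditions: a_A = 1, a_E = 0.
For each transient state i, a_i = sum_j P(i->j) * a_j:
  a_B = 1/2*a_A + 1/10*a_B + 0*a_C + 1/10*a_D + 3/10*a_E
  a_C = 1/10*a_A + 1/10*a_B + 0*a_C + 3/10*a_D + 1/2*a_E
  a_D = 0*a_A + 1/5*a_B + 3/10*a_C + 2/5*a_D + 1/10*a_E

Substituting a_A = 1 and a_E = 0, rearrange to (I - Q) a = r where r[i] = P(i -> A):
  [9/10, 0, -1/10] . (a_B, a_C, a_D) = 1/2
  [-1/10, 1, -3/10] . (a_B, a_C, a_D) = 1/10
  [-1/5, -3/10, 3/5] . (a_B, a_C, a_D) = 0

Solving yields:
  a_B = 129/218
  a_C = 28/109
  a_D = 71/218

Starting state is D, so the absorption probability is a_D = 71/218.

Answer: 71/218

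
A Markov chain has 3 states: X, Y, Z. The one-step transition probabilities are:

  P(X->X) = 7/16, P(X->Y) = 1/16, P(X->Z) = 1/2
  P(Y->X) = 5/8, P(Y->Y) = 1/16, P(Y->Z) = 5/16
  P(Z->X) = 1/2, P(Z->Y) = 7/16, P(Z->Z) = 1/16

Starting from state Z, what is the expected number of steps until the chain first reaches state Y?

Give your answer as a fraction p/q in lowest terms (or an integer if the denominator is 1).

Let h_i = expected steps to first reach Y from state i.
Boundary: h_Y = 0.
First-step equations for the other states:
  h_X = 1 + 7/16*h_X + 1/16*h_Y + 1/2*h_Z
  h_Z = 1 + 1/2*h_X + 7/16*h_Y + 1/16*h_Z

Substituting h_Y = 0 and rearranging gives the linear system (I - Q) h = 1:
  [9/16, -1/2] . (h_X, h_Z) = 1
  [-1/2, 15/16] . (h_X, h_Z) = 1

Solving yields:
  h_X = 368/71
  h_Z = 272/71

Starting state is Z, so the expected hitting time is h_Z = 272/71.

Answer: 272/71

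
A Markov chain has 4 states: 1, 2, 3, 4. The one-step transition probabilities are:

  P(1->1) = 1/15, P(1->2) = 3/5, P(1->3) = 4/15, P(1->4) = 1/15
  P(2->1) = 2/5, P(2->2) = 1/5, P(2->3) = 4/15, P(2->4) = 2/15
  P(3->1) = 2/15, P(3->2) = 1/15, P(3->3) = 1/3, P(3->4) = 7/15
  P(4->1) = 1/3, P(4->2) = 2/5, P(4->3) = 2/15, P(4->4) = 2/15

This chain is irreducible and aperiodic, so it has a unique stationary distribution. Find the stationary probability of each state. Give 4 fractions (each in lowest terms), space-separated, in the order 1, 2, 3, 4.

The stationary distribution satisfies pi = pi * P, i.e.:
  pi_1 = 1/15*pi_1 + 2/5*pi_2 + 2/15*pi_3 + 1/3*pi_4
  pi_2 = 3/5*pi_1 + 1/5*pi_2 + 1/15*pi_3 + 2/5*pi_4
  pi_3 = 4/15*pi_1 + 4/15*pi_2 + 1/3*pi_3 + 2/15*pi_4
  pi_4 = 1/15*pi_1 + 2/15*pi_2 + 7/15*pi_3 + 2/15*pi_4
with normalization: pi_1 + pi_2 + pi_3 + pi_4 = 1.

Using the first 3 balance equations plus normalization, the linear system A*pi = b is:
  [-14/15, 2/5, 2/15, 1/3] . pi = 0
  [3/5, -4/5, 1/15, 2/5] . pi = 0
  [4/15, 4/15, -2/3, 2/15] . pi = 0
  [1, 1, 1, 1] . pi = 1

Solving yields:
  pi_1 = 524/2197
  pi_2 = 51/169
  pi_3 = 564/2197
  pi_4 = 446/2197

Verification (pi * P):
  524/2197*1/15 + 51/169*2/5 + 564/2197*2/15 + 446/2197*1/3 = 524/2197 = pi_1  (ok)
  524/2197*3/5 + 51/169*1/5 + 564/2197*1/15 + 446/2197*2/5 = 51/169 = pi_2  (ok)
  524/2197*4/15 + 51/169*4/15 + 564/2197*1/3 + 446/2197*2/15 = 564/2197 = pi_3  (ok)
  524/2197*1/15 + 51/169*2/15 + 564/2197*7/15 + 446/2197*2/15 = 446/2197 = pi_4  (ok)

Answer: 524/2197 51/169 564/2197 446/2197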